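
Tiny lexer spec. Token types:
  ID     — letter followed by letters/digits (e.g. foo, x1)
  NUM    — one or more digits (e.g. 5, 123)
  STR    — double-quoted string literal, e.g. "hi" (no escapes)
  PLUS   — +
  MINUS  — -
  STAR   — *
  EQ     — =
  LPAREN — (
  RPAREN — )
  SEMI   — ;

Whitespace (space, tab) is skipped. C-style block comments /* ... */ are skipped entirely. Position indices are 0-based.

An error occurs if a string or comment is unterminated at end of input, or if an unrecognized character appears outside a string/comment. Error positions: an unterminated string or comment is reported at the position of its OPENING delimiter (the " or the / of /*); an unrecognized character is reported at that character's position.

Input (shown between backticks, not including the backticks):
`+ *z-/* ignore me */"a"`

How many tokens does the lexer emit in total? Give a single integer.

Answer: 5

Derivation:
pos=0: emit PLUS '+'
pos=2: emit STAR '*'
pos=3: emit ID 'z' (now at pos=4)
pos=4: emit MINUS '-'
pos=5: enter COMMENT mode (saw '/*')
exit COMMENT mode (now at pos=20)
pos=20: enter STRING mode
pos=20: emit STR "a" (now at pos=23)
DONE. 5 tokens: [PLUS, STAR, ID, MINUS, STR]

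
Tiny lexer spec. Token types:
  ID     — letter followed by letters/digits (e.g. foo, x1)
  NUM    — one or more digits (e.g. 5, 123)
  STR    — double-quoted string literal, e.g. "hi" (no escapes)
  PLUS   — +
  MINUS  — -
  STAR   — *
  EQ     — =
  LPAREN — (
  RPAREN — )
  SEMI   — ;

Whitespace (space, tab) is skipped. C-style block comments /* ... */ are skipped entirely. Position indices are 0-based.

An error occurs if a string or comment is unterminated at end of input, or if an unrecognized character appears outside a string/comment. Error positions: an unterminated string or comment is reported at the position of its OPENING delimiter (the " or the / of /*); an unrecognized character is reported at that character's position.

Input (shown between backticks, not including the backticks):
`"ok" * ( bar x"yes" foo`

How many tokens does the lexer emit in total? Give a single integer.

Answer: 7

Derivation:
pos=0: enter STRING mode
pos=0: emit STR "ok" (now at pos=4)
pos=5: emit STAR '*'
pos=7: emit LPAREN '('
pos=9: emit ID 'bar' (now at pos=12)
pos=13: emit ID 'x' (now at pos=14)
pos=14: enter STRING mode
pos=14: emit STR "yes" (now at pos=19)
pos=20: emit ID 'foo' (now at pos=23)
DONE. 7 tokens: [STR, STAR, LPAREN, ID, ID, STR, ID]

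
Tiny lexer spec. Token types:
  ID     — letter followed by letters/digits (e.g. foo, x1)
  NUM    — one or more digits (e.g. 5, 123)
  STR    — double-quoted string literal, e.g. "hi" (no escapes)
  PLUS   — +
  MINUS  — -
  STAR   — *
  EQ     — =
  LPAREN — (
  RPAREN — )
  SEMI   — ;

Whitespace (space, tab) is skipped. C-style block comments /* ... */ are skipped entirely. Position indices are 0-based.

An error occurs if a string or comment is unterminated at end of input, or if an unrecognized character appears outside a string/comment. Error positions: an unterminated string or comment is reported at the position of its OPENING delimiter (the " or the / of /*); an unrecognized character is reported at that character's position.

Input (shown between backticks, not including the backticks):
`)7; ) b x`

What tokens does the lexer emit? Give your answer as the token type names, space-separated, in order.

Answer: RPAREN NUM SEMI RPAREN ID ID

Derivation:
pos=0: emit RPAREN ')'
pos=1: emit NUM '7' (now at pos=2)
pos=2: emit SEMI ';'
pos=4: emit RPAREN ')'
pos=6: emit ID 'b' (now at pos=7)
pos=8: emit ID 'x' (now at pos=9)
DONE. 6 tokens: [RPAREN, NUM, SEMI, RPAREN, ID, ID]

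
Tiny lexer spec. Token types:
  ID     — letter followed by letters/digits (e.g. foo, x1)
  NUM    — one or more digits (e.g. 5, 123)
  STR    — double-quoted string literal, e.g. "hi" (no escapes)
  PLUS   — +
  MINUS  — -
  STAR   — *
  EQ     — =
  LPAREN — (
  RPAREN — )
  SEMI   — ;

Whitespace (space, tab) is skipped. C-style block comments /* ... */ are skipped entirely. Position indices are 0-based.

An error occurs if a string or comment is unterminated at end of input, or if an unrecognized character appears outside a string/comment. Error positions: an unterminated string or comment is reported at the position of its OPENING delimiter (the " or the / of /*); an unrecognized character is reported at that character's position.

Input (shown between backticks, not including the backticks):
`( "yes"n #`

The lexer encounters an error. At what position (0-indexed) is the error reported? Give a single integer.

Answer: 9

Derivation:
pos=0: emit LPAREN '('
pos=2: enter STRING mode
pos=2: emit STR "yes" (now at pos=7)
pos=7: emit ID 'n' (now at pos=8)
pos=9: ERROR — unrecognized char '#'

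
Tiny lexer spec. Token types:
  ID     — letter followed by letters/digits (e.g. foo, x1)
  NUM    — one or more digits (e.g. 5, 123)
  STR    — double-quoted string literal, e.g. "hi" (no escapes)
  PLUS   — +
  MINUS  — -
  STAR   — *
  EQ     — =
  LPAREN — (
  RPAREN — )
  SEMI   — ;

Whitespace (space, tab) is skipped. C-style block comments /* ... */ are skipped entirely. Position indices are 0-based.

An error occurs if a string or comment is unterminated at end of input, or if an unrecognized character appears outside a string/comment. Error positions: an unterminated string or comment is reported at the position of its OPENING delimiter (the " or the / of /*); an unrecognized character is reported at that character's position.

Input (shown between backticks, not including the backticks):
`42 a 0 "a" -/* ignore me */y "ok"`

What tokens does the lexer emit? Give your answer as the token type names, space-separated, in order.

pos=0: emit NUM '42' (now at pos=2)
pos=3: emit ID 'a' (now at pos=4)
pos=5: emit NUM '0' (now at pos=6)
pos=7: enter STRING mode
pos=7: emit STR "a" (now at pos=10)
pos=11: emit MINUS '-'
pos=12: enter COMMENT mode (saw '/*')
exit COMMENT mode (now at pos=27)
pos=27: emit ID 'y' (now at pos=28)
pos=29: enter STRING mode
pos=29: emit STR "ok" (now at pos=33)
DONE. 7 tokens: [NUM, ID, NUM, STR, MINUS, ID, STR]

Answer: NUM ID NUM STR MINUS ID STR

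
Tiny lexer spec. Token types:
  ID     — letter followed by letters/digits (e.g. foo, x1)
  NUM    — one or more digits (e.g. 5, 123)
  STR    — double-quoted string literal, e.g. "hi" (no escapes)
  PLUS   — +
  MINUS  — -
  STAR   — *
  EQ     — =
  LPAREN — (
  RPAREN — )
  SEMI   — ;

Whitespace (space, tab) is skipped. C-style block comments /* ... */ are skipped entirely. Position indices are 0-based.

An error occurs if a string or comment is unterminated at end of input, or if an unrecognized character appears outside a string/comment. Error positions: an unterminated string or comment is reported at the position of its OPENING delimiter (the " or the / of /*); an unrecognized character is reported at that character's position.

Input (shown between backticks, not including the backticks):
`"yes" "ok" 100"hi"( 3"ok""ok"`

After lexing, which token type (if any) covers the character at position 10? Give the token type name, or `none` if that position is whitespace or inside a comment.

Answer: none

Derivation:
pos=0: enter STRING mode
pos=0: emit STR "yes" (now at pos=5)
pos=6: enter STRING mode
pos=6: emit STR "ok" (now at pos=10)
pos=11: emit NUM '100' (now at pos=14)
pos=14: enter STRING mode
pos=14: emit STR "hi" (now at pos=18)
pos=18: emit LPAREN '('
pos=20: emit NUM '3' (now at pos=21)
pos=21: enter STRING mode
pos=21: emit STR "ok" (now at pos=25)
pos=25: enter STRING mode
pos=25: emit STR "ok" (now at pos=29)
DONE. 8 tokens: [STR, STR, NUM, STR, LPAREN, NUM, STR, STR]
Position 10: char is ' ' -> none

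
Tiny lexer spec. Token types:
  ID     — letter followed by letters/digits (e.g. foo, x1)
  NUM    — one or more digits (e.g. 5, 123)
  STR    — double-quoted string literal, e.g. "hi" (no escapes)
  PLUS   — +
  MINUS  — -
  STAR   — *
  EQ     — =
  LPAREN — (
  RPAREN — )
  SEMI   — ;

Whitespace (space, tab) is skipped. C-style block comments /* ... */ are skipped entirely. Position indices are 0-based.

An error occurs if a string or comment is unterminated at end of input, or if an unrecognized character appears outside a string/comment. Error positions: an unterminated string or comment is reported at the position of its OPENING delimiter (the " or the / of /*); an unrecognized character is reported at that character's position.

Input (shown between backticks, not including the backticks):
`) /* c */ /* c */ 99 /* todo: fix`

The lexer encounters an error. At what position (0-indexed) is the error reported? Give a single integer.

pos=0: emit RPAREN ')'
pos=2: enter COMMENT mode (saw '/*')
exit COMMENT mode (now at pos=9)
pos=10: enter COMMENT mode (saw '/*')
exit COMMENT mode (now at pos=17)
pos=18: emit NUM '99' (now at pos=20)
pos=21: enter COMMENT mode (saw '/*')
pos=21: ERROR — unterminated comment (reached EOF)

Answer: 21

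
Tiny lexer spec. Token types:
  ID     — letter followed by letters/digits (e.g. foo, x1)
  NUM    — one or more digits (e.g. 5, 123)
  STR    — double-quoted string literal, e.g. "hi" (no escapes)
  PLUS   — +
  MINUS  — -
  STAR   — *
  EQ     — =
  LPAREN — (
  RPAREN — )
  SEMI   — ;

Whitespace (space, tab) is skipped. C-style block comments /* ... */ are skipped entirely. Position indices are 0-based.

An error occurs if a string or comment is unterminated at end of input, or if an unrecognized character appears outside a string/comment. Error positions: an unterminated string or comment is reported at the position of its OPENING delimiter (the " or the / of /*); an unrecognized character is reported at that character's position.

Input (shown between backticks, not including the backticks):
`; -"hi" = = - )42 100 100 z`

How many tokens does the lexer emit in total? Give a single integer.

pos=0: emit SEMI ';'
pos=2: emit MINUS '-'
pos=3: enter STRING mode
pos=3: emit STR "hi" (now at pos=7)
pos=8: emit EQ '='
pos=10: emit EQ '='
pos=12: emit MINUS '-'
pos=14: emit RPAREN ')'
pos=15: emit NUM '42' (now at pos=17)
pos=18: emit NUM '100' (now at pos=21)
pos=22: emit NUM '100' (now at pos=25)
pos=26: emit ID 'z' (now at pos=27)
DONE. 11 tokens: [SEMI, MINUS, STR, EQ, EQ, MINUS, RPAREN, NUM, NUM, NUM, ID]

Answer: 11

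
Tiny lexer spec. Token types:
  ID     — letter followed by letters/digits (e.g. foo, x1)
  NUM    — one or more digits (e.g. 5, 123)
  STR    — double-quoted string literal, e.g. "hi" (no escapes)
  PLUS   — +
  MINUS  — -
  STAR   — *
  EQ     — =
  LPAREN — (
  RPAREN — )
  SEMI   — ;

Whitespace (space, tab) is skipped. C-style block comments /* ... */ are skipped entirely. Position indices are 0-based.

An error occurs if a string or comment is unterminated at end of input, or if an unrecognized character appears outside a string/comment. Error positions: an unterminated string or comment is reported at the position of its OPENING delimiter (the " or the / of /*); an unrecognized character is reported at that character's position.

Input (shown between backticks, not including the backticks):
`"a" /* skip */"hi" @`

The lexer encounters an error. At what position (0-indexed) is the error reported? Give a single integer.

Answer: 19

Derivation:
pos=0: enter STRING mode
pos=0: emit STR "a" (now at pos=3)
pos=4: enter COMMENT mode (saw '/*')
exit COMMENT mode (now at pos=14)
pos=14: enter STRING mode
pos=14: emit STR "hi" (now at pos=18)
pos=19: ERROR — unrecognized char '@'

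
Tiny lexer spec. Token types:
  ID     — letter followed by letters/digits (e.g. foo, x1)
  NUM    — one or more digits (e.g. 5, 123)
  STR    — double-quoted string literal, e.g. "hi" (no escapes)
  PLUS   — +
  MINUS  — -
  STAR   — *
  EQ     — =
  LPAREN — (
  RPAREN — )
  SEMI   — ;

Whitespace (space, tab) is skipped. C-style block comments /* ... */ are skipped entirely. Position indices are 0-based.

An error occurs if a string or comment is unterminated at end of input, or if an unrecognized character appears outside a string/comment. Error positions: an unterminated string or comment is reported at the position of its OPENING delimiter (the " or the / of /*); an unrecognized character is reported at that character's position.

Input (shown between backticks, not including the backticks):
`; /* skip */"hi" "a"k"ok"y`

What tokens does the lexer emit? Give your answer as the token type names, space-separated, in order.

pos=0: emit SEMI ';'
pos=2: enter COMMENT mode (saw '/*')
exit COMMENT mode (now at pos=12)
pos=12: enter STRING mode
pos=12: emit STR "hi" (now at pos=16)
pos=17: enter STRING mode
pos=17: emit STR "a" (now at pos=20)
pos=20: emit ID 'k' (now at pos=21)
pos=21: enter STRING mode
pos=21: emit STR "ok" (now at pos=25)
pos=25: emit ID 'y' (now at pos=26)
DONE. 6 tokens: [SEMI, STR, STR, ID, STR, ID]

Answer: SEMI STR STR ID STR ID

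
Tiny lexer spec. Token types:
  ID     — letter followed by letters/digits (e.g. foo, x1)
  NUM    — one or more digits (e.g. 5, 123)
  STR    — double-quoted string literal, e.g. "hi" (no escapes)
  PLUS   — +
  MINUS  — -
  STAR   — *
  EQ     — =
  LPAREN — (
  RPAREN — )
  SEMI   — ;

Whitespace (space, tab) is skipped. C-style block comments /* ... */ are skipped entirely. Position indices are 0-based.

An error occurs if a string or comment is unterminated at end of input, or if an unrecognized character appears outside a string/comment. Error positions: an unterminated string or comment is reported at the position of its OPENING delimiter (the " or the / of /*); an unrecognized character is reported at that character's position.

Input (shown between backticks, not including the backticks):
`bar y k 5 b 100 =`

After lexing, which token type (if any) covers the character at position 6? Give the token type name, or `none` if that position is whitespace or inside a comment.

Answer: ID

Derivation:
pos=0: emit ID 'bar' (now at pos=3)
pos=4: emit ID 'y' (now at pos=5)
pos=6: emit ID 'k' (now at pos=7)
pos=8: emit NUM '5' (now at pos=9)
pos=10: emit ID 'b' (now at pos=11)
pos=12: emit NUM '100' (now at pos=15)
pos=16: emit EQ '='
DONE. 7 tokens: [ID, ID, ID, NUM, ID, NUM, EQ]
Position 6: char is 'k' -> ID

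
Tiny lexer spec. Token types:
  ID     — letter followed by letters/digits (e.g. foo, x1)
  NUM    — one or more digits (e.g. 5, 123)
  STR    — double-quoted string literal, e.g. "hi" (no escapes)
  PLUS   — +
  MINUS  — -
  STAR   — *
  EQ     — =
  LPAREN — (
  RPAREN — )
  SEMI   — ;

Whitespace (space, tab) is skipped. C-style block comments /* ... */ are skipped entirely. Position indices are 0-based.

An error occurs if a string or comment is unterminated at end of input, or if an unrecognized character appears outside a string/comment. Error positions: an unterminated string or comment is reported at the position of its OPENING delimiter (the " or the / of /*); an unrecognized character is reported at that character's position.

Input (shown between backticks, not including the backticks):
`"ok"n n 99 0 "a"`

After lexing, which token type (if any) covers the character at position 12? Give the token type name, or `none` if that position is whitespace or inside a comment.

pos=0: enter STRING mode
pos=0: emit STR "ok" (now at pos=4)
pos=4: emit ID 'n' (now at pos=5)
pos=6: emit ID 'n' (now at pos=7)
pos=8: emit NUM '99' (now at pos=10)
pos=11: emit NUM '0' (now at pos=12)
pos=13: enter STRING mode
pos=13: emit STR "a" (now at pos=16)
DONE. 6 tokens: [STR, ID, ID, NUM, NUM, STR]
Position 12: char is ' ' -> none

Answer: none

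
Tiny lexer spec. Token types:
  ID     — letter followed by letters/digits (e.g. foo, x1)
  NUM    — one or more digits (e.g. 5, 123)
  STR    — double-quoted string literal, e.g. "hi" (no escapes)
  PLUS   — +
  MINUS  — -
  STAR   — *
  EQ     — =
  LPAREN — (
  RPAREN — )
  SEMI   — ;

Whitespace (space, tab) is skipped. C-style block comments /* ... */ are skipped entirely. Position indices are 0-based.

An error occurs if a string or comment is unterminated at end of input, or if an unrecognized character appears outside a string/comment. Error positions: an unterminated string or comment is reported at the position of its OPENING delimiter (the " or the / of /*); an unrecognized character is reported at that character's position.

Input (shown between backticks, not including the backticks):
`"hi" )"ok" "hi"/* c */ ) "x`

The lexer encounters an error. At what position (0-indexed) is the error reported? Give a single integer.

Answer: 25

Derivation:
pos=0: enter STRING mode
pos=0: emit STR "hi" (now at pos=4)
pos=5: emit RPAREN ')'
pos=6: enter STRING mode
pos=6: emit STR "ok" (now at pos=10)
pos=11: enter STRING mode
pos=11: emit STR "hi" (now at pos=15)
pos=15: enter COMMENT mode (saw '/*')
exit COMMENT mode (now at pos=22)
pos=23: emit RPAREN ')'
pos=25: enter STRING mode
pos=25: ERROR — unterminated string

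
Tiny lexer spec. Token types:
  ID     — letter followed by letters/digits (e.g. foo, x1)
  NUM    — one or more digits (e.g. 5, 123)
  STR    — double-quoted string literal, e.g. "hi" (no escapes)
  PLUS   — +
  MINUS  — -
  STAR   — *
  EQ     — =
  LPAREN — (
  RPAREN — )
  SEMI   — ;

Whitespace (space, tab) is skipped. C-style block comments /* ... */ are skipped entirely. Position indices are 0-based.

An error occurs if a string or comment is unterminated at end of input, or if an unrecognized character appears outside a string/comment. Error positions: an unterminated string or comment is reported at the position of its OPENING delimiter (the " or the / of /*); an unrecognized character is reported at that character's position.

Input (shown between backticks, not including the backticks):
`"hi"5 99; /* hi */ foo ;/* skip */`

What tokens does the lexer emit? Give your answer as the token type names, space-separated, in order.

Answer: STR NUM NUM SEMI ID SEMI

Derivation:
pos=0: enter STRING mode
pos=0: emit STR "hi" (now at pos=4)
pos=4: emit NUM '5' (now at pos=5)
pos=6: emit NUM '99' (now at pos=8)
pos=8: emit SEMI ';'
pos=10: enter COMMENT mode (saw '/*')
exit COMMENT mode (now at pos=18)
pos=19: emit ID 'foo' (now at pos=22)
pos=23: emit SEMI ';'
pos=24: enter COMMENT mode (saw '/*')
exit COMMENT mode (now at pos=34)
DONE. 6 tokens: [STR, NUM, NUM, SEMI, ID, SEMI]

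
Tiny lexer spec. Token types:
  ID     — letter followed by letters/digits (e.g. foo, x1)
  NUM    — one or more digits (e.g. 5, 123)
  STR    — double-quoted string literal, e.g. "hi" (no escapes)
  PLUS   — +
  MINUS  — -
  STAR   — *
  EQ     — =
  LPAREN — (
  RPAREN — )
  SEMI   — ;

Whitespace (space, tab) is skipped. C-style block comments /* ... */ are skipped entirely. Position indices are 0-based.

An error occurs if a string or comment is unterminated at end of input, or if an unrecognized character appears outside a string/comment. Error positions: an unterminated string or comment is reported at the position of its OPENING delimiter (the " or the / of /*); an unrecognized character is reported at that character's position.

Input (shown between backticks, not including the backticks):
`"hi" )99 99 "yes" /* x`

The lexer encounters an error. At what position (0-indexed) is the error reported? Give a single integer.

pos=0: enter STRING mode
pos=0: emit STR "hi" (now at pos=4)
pos=5: emit RPAREN ')'
pos=6: emit NUM '99' (now at pos=8)
pos=9: emit NUM '99' (now at pos=11)
pos=12: enter STRING mode
pos=12: emit STR "yes" (now at pos=17)
pos=18: enter COMMENT mode (saw '/*')
pos=18: ERROR — unterminated comment (reached EOF)

Answer: 18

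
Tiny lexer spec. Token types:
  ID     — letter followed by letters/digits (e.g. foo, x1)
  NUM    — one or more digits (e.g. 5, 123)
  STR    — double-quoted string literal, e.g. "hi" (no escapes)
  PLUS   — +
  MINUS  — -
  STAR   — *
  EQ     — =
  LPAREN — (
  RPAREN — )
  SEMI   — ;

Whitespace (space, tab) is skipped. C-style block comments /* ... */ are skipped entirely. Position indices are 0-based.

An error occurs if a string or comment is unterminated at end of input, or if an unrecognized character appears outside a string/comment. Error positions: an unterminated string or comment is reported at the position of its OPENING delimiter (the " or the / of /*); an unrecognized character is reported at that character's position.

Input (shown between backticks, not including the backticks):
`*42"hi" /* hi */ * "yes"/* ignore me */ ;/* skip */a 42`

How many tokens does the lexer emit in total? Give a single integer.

Answer: 8

Derivation:
pos=0: emit STAR '*'
pos=1: emit NUM '42' (now at pos=3)
pos=3: enter STRING mode
pos=3: emit STR "hi" (now at pos=7)
pos=8: enter COMMENT mode (saw '/*')
exit COMMENT mode (now at pos=16)
pos=17: emit STAR '*'
pos=19: enter STRING mode
pos=19: emit STR "yes" (now at pos=24)
pos=24: enter COMMENT mode (saw '/*')
exit COMMENT mode (now at pos=39)
pos=40: emit SEMI ';'
pos=41: enter COMMENT mode (saw '/*')
exit COMMENT mode (now at pos=51)
pos=51: emit ID 'a' (now at pos=52)
pos=53: emit NUM '42' (now at pos=55)
DONE. 8 tokens: [STAR, NUM, STR, STAR, STR, SEMI, ID, NUM]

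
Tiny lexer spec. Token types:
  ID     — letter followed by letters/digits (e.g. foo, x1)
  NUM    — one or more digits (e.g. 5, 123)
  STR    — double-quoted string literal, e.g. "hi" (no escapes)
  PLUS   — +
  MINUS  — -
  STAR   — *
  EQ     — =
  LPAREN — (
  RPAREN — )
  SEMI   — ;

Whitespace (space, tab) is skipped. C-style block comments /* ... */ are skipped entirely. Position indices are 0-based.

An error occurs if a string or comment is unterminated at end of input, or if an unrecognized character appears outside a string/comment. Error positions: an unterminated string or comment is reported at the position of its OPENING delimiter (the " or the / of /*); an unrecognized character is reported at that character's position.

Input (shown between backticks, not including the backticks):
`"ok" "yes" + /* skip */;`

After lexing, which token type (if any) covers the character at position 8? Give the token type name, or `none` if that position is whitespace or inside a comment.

Answer: STR

Derivation:
pos=0: enter STRING mode
pos=0: emit STR "ok" (now at pos=4)
pos=5: enter STRING mode
pos=5: emit STR "yes" (now at pos=10)
pos=11: emit PLUS '+'
pos=13: enter COMMENT mode (saw '/*')
exit COMMENT mode (now at pos=23)
pos=23: emit SEMI ';'
DONE. 4 tokens: [STR, STR, PLUS, SEMI]
Position 8: char is 's' -> STR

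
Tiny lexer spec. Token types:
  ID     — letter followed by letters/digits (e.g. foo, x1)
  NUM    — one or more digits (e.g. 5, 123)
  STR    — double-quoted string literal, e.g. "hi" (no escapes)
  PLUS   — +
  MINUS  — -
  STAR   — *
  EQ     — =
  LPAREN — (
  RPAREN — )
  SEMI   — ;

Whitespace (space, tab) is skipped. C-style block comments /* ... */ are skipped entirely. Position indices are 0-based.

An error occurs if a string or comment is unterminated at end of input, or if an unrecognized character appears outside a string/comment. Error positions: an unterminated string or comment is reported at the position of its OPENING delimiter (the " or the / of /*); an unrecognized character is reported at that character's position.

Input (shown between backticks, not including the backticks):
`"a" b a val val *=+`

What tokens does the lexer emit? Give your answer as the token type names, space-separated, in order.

pos=0: enter STRING mode
pos=0: emit STR "a" (now at pos=3)
pos=4: emit ID 'b' (now at pos=5)
pos=6: emit ID 'a' (now at pos=7)
pos=8: emit ID 'val' (now at pos=11)
pos=12: emit ID 'val' (now at pos=15)
pos=16: emit STAR '*'
pos=17: emit EQ '='
pos=18: emit PLUS '+'
DONE. 8 tokens: [STR, ID, ID, ID, ID, STAR, EQ, PLUS]

Answer: STR ID ID ID ID STAR EQ PLUS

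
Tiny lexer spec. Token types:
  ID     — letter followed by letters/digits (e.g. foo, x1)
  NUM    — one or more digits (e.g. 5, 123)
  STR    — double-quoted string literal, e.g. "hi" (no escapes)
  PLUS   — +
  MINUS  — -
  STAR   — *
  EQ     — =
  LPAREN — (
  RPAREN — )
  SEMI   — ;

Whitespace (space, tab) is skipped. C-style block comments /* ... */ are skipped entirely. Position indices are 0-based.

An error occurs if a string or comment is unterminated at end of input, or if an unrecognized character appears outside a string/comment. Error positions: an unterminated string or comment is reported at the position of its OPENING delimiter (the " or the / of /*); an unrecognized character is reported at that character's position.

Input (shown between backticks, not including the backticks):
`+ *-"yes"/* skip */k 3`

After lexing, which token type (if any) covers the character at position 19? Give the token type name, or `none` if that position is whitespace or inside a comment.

pos=0: emit PLUS '+'
pos=2: emit STAR '*'
pos=3: emit MINUS '-'
pos=4: enter STRING mode
pos=4: emit STR "yes" (now at pos=9)
pos=9: enter COMMENT mode (saw '/*')
exit COMMENT mode (now at pos=19)
pos=19: emit ID 'k' (now at pos=20)
pos=21: emit NUM '3' (now at pos=22)
DONE. 6 tokens: [PLUS, STAR, MINUS, STR, ID, NUM]
Position 19: char is 'k' -> ID

Answer: ID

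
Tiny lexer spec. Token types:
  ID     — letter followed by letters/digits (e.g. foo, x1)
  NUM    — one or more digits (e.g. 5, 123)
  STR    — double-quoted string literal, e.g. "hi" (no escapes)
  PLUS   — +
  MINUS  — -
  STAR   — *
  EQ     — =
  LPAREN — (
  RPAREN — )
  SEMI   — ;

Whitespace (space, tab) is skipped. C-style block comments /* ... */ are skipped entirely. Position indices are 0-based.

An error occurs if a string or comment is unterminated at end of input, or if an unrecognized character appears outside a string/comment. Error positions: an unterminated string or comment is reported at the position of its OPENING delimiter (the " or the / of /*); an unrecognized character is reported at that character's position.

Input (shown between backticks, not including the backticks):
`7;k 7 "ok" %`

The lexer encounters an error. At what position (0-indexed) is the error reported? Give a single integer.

pos=0: emit NUM '7' (now at pos=1)
pos=1: emit SEMI ';'
pos=2: emit ID 'k' (now at pos=3)
pos=4: emit NUM '7' (now at pos=5)
pos=6: enter STRING mode
pos=6: emit STR "ok" (now at pos=10)
pos=11: ERROR — unrecognized char '%'

Answer: 11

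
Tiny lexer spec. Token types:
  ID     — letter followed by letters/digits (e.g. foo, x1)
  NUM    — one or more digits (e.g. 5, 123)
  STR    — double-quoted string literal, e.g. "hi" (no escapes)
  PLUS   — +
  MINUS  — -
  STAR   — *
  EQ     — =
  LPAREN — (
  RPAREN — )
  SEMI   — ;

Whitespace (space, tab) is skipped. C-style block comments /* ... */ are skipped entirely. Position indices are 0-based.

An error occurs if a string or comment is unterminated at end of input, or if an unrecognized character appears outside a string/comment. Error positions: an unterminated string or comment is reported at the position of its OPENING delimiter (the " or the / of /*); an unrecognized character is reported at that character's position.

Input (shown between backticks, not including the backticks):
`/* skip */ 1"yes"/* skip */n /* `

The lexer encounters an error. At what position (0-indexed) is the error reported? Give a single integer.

Answer: 29

Derivation:
pos=0: enter COMMENT mode (saw '/*')
exit COMMENT mode (now at pos=10)
pos=11: emit NUM '1' (now at pos=12)
pos=12: enter STRING mode
pos=12: emit STR "yes" (now at pos=17)
pos=17: enter COMMENT mode (saw '/*')
exit COMMENT mode (now at pos=27)
pos=27: emit ID 'n' (now at pos=28)
pos=29: enter COMMENT mode (saw '/*')
pos=29: ERROR — unterminated comment (reached EOF)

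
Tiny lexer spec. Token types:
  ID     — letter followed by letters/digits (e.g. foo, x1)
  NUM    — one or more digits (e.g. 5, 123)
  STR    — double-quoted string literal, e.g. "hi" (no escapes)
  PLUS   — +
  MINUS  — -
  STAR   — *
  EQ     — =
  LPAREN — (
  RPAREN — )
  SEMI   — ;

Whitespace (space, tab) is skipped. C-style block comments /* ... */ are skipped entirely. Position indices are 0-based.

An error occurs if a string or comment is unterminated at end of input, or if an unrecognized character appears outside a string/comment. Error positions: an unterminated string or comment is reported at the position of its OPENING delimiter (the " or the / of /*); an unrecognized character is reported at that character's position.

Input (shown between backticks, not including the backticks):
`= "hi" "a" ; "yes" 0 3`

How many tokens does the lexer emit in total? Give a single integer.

pos=0: emit EQ '='
pos=2: enter STRING mode
pos=2: emit STR "hi" (now at pos=6)
pos=7: enter STRING mode
pos=7: emit STR "a" (now at pos=10)
pos=11: emit SEMI ';'
pos=13: enter STRING mode
pos=13: emit STR "yes" (now at pos=18)
pos=19: emit NUM '0' (now at pos=20)
pos=21: emit NUM '3' (now at pos=22)
DONE. 7 tokens: [EQ, STR, STR, SEMI, STR, NUM, NUM]

Answer: 7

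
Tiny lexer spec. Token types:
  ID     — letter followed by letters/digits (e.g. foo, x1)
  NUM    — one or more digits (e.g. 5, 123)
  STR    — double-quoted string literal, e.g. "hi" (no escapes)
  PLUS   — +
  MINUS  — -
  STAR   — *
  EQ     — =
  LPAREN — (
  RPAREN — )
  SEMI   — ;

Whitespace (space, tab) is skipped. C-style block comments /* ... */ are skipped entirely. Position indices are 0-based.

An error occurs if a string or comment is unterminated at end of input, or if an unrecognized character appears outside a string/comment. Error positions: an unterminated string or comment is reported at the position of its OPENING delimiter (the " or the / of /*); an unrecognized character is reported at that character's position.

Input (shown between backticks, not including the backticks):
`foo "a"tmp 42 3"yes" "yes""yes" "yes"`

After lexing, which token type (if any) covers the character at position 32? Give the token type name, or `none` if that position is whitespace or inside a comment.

pos=0: emit ID 'foo' (now at pos=3)
pos=4: enter STRING mode
pos=4: emit STR "a" (now at pos=7)
pos=7: emit ID 'tmp' (now at pos=10)
pos=11: emit NUM '42' (now at pos=13)
pos=14: emit NUM '3' (now at pos=15)
pos=15: enter STRING mode
pos=15: emit STR "yes" (now at pos=20)
pos=21: enter STRING mode
pos=21: emit STR "yes" (now at pos=26)
pos=26: enter STRING mode
pos=26: emit STR "yes" (now at pos=31)
pos=32: enter STRING mode
pos=32: emit STR "yes" (now at pos=37)
DONE. 9 tokens: [ID, STR, ID, NUM, NUM, STR, STR, STR, STR]
Position 32: char is '"' -> STR

Answer: STR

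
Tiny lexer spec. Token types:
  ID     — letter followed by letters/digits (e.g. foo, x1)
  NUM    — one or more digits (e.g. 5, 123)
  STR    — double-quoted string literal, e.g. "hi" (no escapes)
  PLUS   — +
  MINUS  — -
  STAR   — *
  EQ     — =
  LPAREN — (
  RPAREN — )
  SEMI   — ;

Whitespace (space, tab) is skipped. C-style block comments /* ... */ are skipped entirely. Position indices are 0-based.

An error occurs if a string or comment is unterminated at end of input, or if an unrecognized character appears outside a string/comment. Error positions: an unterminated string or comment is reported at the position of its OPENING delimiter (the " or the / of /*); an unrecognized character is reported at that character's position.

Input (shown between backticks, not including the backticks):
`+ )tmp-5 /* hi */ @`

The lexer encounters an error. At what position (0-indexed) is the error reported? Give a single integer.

pos=0: emit PLUS '+'
pos=2: emit RPAREN ')'
pos=3: emit ID 'tmp' (now at pos=6)
pos=6: emit MINUS '-'
pos=7: emit NUM '5' (now at pos=8)
pos=9: enter COMMENT mode (saw '/*')
exit COMMENT mode (now at pos=17)
pos=18: ERROR — unrecognized char '@'

Answer: 18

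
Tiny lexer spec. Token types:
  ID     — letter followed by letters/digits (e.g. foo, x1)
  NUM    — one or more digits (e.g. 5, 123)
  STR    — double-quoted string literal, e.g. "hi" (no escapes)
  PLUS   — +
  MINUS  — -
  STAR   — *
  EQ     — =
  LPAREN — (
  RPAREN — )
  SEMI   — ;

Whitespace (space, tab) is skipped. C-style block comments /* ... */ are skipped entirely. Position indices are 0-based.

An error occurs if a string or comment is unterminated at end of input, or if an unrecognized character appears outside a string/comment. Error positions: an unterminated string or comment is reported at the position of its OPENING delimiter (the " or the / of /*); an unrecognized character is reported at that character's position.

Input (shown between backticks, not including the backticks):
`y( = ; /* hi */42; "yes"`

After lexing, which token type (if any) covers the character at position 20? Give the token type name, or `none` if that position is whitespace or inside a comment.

Answer: STR

Derivation:
pos=0: emit ID 'y' (now at pos=1)
pos=1: emit LPAREN '('
pos=3: emit EQ '='
pos=5: emit SEMI ';'
pos=7: enter COMMENT mode (saw '/*')
exit COMMENT mode (now at pos=15)
pos=15: emit NUM '42' (now at pos=17)
pos=17: emit SEMI ';'
pos=19: enter STRING mode
pos=19: emit STR "yes" (now at pos=24)
DONE. 7 tokens: [ID, LPAREN, EQ, SEMI, NUM, SEMI, STR]
Position 20: char is 'y' -> STR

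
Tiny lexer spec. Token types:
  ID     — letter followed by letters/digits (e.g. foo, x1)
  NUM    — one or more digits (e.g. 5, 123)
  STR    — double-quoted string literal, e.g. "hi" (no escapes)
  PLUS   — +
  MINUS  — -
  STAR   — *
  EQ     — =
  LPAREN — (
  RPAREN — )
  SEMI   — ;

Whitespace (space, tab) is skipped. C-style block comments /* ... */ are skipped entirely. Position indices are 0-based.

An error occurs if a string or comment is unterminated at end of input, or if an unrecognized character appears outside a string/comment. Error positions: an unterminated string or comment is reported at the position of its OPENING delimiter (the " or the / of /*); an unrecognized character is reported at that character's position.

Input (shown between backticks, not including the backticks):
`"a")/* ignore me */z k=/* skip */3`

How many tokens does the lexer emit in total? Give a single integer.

Answer: 6

Derivation:
pos=0: enter STRING mode
pos=0: emit STR "a" (now at pos=3)
pos=3: emit RPAREN ')'
pos=4: enter COMMENT mode (saw '/*')
exit COMMENT mode (now at pos=19)
pos=19: emit ID 'z' (now at pos=20)
pos=21: emit ID 'k' (now at pos=22)
pos=22: emit EQ '='
pos=23: enter COMMENT mode (saw '/*')
exit COMMENT mode (now at pos=33)
pos=33: emit NUM '3' (now at pos=34)
DONE. 6 tokens: [STR, RPAREN, ID, ID, EQ, NUM]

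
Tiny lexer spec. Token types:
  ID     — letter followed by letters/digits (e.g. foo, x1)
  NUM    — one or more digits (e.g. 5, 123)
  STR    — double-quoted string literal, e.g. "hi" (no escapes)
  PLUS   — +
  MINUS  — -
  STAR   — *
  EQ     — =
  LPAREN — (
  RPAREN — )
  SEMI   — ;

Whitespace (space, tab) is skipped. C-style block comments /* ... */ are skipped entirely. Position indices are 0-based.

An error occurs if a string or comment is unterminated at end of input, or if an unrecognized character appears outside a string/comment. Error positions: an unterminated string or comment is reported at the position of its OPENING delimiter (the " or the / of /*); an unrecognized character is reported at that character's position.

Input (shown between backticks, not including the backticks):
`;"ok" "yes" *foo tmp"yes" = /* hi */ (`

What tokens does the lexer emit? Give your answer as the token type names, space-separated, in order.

pos=0: emit SEMI ';'
pos=1: enter STRING mode
pos=1: emit STR "ok" (now at pos=5)
pos=6: enter STRING mode
pos=6: emit STR "yes" (now at pos=11)
pos=12: emit STAR '*'
pos=13: emit ID 'foo' (now at pos=16)
pos=17: emit ID 'tmp' (now at pos=20)
pos=20: enter STRING mode
pos=20: emit STR "yes" (now at pos=25)
pos=26: emit EQ '='
pos=28: enter COMMENT mode (saw '/*')
exit COMMENT mode (now at pos=36)
pos=37: emit LPAREN '('
DONE. 9 tokens: [SEMI, STR, STR, STAR, ID, ID, STR, EQ, LPAREN]

Answer: SEMI STR STR STAR ID ID STR EQ LPAREN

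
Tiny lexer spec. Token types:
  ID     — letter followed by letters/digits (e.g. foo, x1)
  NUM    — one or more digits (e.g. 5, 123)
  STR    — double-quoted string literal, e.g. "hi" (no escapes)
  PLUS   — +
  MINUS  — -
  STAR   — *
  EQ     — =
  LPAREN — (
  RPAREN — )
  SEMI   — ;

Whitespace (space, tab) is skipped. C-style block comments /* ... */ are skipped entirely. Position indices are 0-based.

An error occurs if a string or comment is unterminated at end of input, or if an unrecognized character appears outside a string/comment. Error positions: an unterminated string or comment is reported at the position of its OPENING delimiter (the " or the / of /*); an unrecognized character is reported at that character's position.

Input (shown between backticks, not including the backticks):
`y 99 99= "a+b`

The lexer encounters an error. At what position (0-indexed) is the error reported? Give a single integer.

pos=0: emit ID 'y' (now at pos=1)
pos=2: emit NUM '99' (now at pos=4)
pos=5: emit NUM '99' (now at pos=7)
pos=7: emit EQ '='
pos=9: enter STRING mode
pos=9: ERROR — unterminated string

Answer: 9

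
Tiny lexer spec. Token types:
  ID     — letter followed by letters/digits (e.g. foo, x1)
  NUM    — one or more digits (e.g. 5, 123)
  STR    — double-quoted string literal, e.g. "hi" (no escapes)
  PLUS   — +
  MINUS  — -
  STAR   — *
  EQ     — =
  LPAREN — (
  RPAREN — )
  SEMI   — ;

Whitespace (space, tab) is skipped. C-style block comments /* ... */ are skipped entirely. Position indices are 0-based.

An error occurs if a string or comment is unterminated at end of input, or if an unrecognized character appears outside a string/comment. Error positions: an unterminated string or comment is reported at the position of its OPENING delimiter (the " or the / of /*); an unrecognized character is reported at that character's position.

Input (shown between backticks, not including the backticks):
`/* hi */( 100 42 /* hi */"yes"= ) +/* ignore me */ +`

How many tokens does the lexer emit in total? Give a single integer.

Answer: 8

Derivation:
pos=0: enter COMMENT mode (saw '/*')
exit COMMENT mode (now at pos=8)
pos=8: emit LPAREN '('
pos=10: emit NUM '100' (now at pos=13)
pos=14: emit NUM '42' (now at pos=16)
pos=17: enter COMMENT mode (saw '/*')
exit COMMENT mode (now at pos=25)
pos=25: enter STRING mode
pos=25: emit STR "yes" (now at pos=30)
pos=30: emit EQ '='
pos=32: emit RPAREN ')'
pos=34: emit PLUS '+'
pos=35: enter COMMENT mode (saw '/*')
exit COMMENT mode (now at pos=50)
pos=51: emit PLUS '+'
DONE. 8 tokens: [LPAREN, NUM, NUM, STR, EQ, RPAREN, PLUS, PLUS]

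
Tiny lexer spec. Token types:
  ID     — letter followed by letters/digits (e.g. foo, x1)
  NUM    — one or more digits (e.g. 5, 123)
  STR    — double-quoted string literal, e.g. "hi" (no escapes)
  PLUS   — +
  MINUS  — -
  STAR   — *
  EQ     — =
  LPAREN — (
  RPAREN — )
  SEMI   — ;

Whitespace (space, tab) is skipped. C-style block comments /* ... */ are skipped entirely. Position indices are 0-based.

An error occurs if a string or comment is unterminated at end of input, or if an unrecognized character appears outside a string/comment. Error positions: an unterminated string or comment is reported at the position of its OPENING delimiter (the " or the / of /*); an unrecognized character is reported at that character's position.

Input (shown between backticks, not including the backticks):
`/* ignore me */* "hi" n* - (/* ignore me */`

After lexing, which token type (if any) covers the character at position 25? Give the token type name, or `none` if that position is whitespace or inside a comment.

pos=0: enter COMMENT mode (saw '/*')
exit COMMENT mode (now at pos=15)
pos=15: emit STAR '*'
pos=17: enter STRING mode
pos=17: emit STR "hi" (now at pos=21)
pos=22: emit ID 'n' (now at pos=23)
pos=23: emit STAR '*'
pos=25: emit MINUS '-'
pos=27: emit LPAREN '('
pos=28: enter COMMENT mode (saw '/*')
exit COMMENT mode (now at pos=43)
DONE. 6 tokens: [STAR, STR, ID, STAR, MINUS, LPAREN]
Position 25: char is '-' -> MINUS

Answer: MINUS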